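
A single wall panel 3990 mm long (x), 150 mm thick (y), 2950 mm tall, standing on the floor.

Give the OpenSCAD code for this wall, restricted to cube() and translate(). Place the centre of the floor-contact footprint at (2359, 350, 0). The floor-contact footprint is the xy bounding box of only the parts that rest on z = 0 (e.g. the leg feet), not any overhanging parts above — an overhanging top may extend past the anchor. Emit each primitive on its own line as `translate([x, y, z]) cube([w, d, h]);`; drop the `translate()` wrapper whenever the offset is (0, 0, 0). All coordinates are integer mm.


translate([364, 275, 0]) cube([3990, 150, 2950]);


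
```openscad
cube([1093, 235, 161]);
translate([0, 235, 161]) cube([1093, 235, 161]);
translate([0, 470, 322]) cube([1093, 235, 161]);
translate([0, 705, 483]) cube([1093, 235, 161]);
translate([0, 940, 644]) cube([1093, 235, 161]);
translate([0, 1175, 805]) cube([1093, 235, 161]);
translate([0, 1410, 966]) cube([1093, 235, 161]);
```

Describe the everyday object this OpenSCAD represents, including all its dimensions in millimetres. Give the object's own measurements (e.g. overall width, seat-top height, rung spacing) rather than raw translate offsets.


A straight staircase of 7 solid steps. Each step is 1093 mm wide (x), 235 mm deep (y, the going) and 161 mm tall (the rise). The first step rests on the floor; each subsequent step sits one going further in +y and one rise higher in +z, directly behind and above the previous step with no overlap.


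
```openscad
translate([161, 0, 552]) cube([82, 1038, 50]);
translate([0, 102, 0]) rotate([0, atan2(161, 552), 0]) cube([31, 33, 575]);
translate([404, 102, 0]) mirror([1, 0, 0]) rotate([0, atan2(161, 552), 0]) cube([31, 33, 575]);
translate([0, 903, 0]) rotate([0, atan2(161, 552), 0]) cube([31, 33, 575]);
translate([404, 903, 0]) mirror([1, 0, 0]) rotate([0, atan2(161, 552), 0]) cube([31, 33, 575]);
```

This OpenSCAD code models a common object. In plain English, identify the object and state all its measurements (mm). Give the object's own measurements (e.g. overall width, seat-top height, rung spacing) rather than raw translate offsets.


A sawhorse. A 82×1038×50 mm beam (x, y, z) sits on two A-frame leg pairs. Each pair is two raked legs of 31×33 mm section (33 mm along y) splaying symmetrically in x. Each leg rises 552 mm vertically over 161 mm of horizontal reach and is 575 mm long along its own axis. Every leg's outer bottom edge rests on the floor and its outer top edge meets a bottom edge of the beam — the left legs (tilting toward +x) meet the beam's −x bottom edge, the right legs (their mirror images, tilting toward −x) meet its +x bottom edge — so the leg tops tuck under the beam, the beam's underside is 552 mm above the floor, and the feet are 404 mm apart outside-to-outside with the beam centred between them. The two leg pairs are set in 102 mm from either end of the beam.


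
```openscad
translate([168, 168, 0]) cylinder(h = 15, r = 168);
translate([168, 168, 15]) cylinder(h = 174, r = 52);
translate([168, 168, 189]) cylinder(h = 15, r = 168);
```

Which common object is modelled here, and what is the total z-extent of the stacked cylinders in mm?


A spool. The overall height is 204 mm.

Three coaxial cylinders, large–small–large — a spool. Two 15 mm flanges and a 174 mm core give 15 + 174 + 15 = 204 mm.


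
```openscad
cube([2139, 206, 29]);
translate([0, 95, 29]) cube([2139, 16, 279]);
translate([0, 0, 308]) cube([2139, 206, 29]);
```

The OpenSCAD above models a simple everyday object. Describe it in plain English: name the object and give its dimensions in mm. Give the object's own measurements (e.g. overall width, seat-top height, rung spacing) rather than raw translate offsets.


An I-beam lying along x, 2139 mm long. Overall section height 337 mm. Two flanges 206 mm wide (y) and 29 mm thick, one on the floor and one at the top; a web 16 mm thick runs between them, centred on the flange width.


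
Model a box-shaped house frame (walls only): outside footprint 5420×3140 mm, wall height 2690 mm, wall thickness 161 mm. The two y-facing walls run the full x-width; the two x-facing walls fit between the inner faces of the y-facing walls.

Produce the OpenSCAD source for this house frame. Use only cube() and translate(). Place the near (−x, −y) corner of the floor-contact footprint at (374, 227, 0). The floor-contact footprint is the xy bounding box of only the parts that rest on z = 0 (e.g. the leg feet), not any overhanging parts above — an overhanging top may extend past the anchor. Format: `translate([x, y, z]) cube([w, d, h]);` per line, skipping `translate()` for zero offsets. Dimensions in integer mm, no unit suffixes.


translate([374, 227, 0]) cube([5420, 161, 2690]);
translate([374, 3206, 0]) cube([5420, 161, 2690]);
translate([374, 388, 0]) cube([161, 2818, 2690]);
translate([5633, 388, 0]) cube([161, 2818, 2690]);


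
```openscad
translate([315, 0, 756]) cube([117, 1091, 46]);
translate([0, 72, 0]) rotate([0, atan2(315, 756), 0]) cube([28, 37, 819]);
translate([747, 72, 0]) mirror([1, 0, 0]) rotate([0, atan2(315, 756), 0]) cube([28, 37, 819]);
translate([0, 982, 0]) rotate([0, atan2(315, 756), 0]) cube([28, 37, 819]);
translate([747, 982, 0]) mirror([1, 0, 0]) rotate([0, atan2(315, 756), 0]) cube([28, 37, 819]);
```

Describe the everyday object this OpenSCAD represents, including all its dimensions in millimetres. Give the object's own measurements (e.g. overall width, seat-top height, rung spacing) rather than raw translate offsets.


A sawhorse. A 117×1091×46 mm beam (x, y, z) sits on two A-frame leg pairs. Each pair is two raked legs of 28×37 mm section (37 mm along y) splaying symmetrically in x. Each leg rises 756 mm vertically over 315 mm of horizontal reach and is 819 mm long along its own axis. Every leg's outer bottom edge rests on the floor and its outer top edge meets a bottom edge of the beam — the left legs (tilting toward +x) meet the beam's −x bottom edge, the right legs (their mirror images, tilting toward −x) meet its +x bottom edge — so the leg tops tuck under the beam, the beam's underside is 756 mm above the floor, and the feet are 747 mm apart outside-to-outside with the beam centred between them. The two leg pairs are set in 72 mm from either end of the beam.


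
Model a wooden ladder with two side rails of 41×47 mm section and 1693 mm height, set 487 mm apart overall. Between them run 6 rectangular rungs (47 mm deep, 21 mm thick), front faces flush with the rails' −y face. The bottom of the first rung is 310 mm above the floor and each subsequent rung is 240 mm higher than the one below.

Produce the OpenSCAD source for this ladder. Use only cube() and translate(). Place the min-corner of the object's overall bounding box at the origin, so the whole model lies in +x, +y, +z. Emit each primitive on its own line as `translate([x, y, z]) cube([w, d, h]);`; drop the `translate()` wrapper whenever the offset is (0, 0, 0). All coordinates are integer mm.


// rung span = 487 - 2*41 = 405
// rung[k] z = 310 + k*240
cube([41, 47, 1693]);
translate([446, 0, 0]) cube([41, 47, 1693]);
translate([41, 0, 310]) cube([405, 47, 21]);
translate([41, 0, 550]) cube([405, 47, 21]);
translate([41, 0, 790]) cube([405, 47, 21]);
translate([41, 0, 1030]) cube([405, 47, 21]);
translate([41, 0, 1270]) cube([405, 47, 21]);
translate([41, 0, 1510]) cube([405, 47, 21]);


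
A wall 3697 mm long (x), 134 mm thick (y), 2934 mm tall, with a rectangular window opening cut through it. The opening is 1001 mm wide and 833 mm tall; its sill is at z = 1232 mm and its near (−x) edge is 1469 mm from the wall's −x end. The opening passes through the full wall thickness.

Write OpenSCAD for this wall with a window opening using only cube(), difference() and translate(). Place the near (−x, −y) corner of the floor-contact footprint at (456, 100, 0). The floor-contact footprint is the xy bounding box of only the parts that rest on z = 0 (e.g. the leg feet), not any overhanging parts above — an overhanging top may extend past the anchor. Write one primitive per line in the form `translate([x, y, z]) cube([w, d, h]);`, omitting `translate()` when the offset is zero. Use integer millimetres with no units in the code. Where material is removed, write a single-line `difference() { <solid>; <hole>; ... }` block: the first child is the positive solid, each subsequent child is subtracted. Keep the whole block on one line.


difference() { translate([456, 100, 0]) cube([3697, 134, 2934]); translate([1925, 100, 1232]) cube([1001, 134, 833]); }


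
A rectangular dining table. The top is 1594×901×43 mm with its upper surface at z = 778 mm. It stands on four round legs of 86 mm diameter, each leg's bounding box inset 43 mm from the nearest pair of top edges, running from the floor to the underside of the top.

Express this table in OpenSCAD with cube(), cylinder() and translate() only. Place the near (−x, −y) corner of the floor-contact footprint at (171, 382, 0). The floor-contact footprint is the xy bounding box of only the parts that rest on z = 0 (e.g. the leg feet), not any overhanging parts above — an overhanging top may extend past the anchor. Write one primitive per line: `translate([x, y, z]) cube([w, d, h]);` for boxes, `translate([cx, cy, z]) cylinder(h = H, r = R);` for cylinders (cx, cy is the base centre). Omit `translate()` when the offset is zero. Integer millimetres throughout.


// leg_h = 778 - 43 = 735
translate([128, 339, 735]) cube([1594, 901, 43]);
translate([214, 425, 0]) cylinder(h = 735, r = 43);
translate([1636, 425, 0]) cylinder(h = 735, r = 43);
translate([214, 1154, 0]) cylinder(h = 735, r = 43);
translate([1636, 1154, 0]) cylinder(h = 735, r = 43);


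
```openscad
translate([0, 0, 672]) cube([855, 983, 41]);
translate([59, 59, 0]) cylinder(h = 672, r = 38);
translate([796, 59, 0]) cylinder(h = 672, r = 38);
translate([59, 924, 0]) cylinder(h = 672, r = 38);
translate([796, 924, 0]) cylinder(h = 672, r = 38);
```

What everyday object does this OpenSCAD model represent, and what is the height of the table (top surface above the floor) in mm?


A table. The table height is 713 mm.

A 855×983×41 slab sits at z = 672 on four Ø76 mm round legs — a table. The top surface is at 672 + 41 = 713 mm.


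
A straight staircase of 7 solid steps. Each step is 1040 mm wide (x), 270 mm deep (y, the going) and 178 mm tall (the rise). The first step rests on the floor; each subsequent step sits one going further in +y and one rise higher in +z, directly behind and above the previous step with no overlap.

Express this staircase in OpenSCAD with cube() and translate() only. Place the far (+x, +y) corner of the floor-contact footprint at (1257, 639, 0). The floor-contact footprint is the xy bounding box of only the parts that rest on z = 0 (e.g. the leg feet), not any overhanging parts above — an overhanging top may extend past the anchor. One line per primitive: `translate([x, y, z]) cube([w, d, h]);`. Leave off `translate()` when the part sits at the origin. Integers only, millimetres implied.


translate([217, 369, 0]) cube([1040, 270, 178]);
translate([217, 639, 178]) cube([1040, 270, 178]);
translate([217, 909, 356]) cube([1040, 270, 178]);
translate([217, 1179, 534]) cube([1040, 270, 178]);
translate([217, 1449, 712]) cube([1040, 270, 178]);
translate([217, 1719, 890]) cube([1040, 270, 178]);
translate([217, 1989, 1068]) cube([1040, 270, 178]);


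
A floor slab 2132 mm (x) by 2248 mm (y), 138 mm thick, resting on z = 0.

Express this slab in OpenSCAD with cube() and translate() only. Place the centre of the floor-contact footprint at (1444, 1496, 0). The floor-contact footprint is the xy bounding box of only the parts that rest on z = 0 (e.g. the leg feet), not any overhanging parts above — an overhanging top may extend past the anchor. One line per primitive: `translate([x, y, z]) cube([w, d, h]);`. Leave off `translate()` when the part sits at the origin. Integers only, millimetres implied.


translate([378, 372, 0]) cube([2132, 2248, 138]);


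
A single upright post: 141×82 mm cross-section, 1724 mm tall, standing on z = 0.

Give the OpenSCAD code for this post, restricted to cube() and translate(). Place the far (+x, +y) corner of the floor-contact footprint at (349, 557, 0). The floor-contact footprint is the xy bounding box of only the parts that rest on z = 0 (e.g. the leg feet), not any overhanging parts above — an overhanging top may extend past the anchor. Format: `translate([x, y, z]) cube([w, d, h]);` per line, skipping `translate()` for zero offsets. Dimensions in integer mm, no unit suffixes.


translate([208, 475, 0]) cube([141, 82, 1724]);


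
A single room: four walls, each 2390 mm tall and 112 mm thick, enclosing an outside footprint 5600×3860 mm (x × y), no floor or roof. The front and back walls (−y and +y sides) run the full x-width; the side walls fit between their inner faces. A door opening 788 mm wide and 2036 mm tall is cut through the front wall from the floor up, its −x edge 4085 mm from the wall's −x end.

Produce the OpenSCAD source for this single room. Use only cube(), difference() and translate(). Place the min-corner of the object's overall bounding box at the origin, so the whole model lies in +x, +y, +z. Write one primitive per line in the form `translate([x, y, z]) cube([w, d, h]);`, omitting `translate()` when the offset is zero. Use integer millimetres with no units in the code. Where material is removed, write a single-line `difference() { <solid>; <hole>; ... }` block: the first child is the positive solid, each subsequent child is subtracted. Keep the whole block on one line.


difference() { cube([5600, 112, 2390]); translate([4085, 0, 0]) cube([788, 112, 2036]); }
translate([0, 3748, 0]) cube([5600, 112, 2390]);
translate([0, 112, 0]) cube([112, 3636, 2390]);
translate([5488, 112, 0]) cube([112, 3636, 2390]);


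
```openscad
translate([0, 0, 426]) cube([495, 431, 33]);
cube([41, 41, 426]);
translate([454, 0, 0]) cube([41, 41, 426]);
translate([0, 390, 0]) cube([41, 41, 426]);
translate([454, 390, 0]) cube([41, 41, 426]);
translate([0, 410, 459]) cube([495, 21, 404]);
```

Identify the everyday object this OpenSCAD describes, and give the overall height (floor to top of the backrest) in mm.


A chair. The overall height is 863 mm.

A slab on four corner posts with a tall panel at the back — a chair. The seat slab sits at z = 426 with thickness 33, and the 404 mm backrest starts at the seat top, so the overall height is 426 + 33 + 404 = 863 mm.


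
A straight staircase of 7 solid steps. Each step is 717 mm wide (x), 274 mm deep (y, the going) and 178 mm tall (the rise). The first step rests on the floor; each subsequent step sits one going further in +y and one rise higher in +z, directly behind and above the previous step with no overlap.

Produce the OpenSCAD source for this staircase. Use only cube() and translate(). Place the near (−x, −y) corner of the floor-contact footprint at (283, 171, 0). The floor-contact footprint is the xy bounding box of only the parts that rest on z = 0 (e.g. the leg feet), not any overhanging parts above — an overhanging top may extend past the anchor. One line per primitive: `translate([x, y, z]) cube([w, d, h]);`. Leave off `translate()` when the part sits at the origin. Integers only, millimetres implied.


translate([283, 171, 0]) cube([717, 274, 178]);
translate([283, 445, 178]) cube([717, 274, 178]);
translate([283, 719, 356]) cube([717, 274, 178]);
translate([283, 993, 534]) cube([717, 274, 178]);
translate([283, 1267, 712]) cube([717, 274, 178]);
translate([283, 1541, 890]) cube([717, 274, 178]);
translate([283, 1815, 1068]) cube([717, 274, 178]);


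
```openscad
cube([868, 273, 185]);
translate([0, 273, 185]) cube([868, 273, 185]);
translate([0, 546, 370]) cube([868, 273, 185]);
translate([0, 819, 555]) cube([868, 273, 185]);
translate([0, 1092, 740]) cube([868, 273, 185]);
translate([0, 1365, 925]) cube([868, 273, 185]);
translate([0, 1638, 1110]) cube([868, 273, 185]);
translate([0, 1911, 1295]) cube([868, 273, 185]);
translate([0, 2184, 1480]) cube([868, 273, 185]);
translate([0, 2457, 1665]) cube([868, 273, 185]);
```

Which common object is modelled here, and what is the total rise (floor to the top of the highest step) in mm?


A staircase. The total rise is 1850 mm.

10 identical blocks, each offset up and back from the previous — a staircase. Each step is 185 mm tall and there are 10 of them, so the total rise is 10 × 185 = 1850 mm.


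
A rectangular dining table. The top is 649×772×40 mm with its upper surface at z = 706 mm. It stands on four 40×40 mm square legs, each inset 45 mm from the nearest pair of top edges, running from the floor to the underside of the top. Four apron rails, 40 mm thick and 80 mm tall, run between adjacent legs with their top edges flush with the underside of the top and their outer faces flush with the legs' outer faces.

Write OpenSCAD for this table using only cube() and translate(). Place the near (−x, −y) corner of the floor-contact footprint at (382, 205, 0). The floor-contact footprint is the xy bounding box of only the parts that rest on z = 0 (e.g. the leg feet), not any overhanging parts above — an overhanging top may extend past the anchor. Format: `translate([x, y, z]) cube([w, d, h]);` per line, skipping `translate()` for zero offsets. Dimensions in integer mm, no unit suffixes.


translate([337, 160, 666]) cube([649, 772, 40]);
translate([382, 205, 0]) cube([40, 40, 666]);
translate([901, 205, 0]) cube([40, 40, 666]);
translate([382, 847, 0]) cube([40, 40, 666]);
translate([901, 847, 0]) cube([40, 40, 666]);
translate([422, 205, 586]) cube([479, 40, 80]);
translate([422, 847, 586]) cube([479, 40, 80]);
translate([382, 245, 586]) cube([40, 602, 80]);
translate([901, 245, 586]) cube([40, 602, 80]);


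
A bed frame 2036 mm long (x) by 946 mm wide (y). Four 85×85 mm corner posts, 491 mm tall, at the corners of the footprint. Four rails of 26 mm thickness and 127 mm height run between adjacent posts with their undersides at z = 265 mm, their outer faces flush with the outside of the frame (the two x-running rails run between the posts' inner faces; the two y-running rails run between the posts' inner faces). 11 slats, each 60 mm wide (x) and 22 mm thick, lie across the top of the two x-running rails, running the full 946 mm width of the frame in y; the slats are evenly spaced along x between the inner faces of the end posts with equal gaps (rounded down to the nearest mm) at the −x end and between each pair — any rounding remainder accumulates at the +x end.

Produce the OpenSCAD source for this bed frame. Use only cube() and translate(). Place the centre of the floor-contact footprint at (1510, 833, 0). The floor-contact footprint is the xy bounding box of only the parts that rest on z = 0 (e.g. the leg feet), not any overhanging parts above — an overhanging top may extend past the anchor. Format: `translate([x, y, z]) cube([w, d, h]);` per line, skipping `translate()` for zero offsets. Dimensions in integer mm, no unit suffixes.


translate([492, 360, 0]) cube([85, 85, 491]);
translate([492, 1221, 0]) cube([85, 85, 491]);
translate([2443, 360, 0]) cube([85, 85, 491]);
translate([2443, 1221, 0]) cube([85, 85, 491]);
translate([577, 360, 265]) cube([1866, 26, 127]);
translate([577, 1280, 265]) cube([1866, 26, 127]);
translate([492, 445, 265]) cube([26, 776, 127]);
translate([2502, 445, 265]) cube([26, 776, 127]);
translate([677, 360, 392]) cube([60, 946, 22]);
translate([837, 360, 392]) cube([60, 946, 22]);
translate([997, 360, 392]) cube([60, 946, 22]);
translate([1157, 360, 392]) cube([60, 946, 22]);
translate([1317, 360, 392]) cube([60, 946, 22]);
translate([1477, 360, 392]) cube([60, 946, 22]);
translate([1637, 360, 392]) cube([60, 946, 22]);
translate([1797, 360, 392]) cube([60, 946, 22]);
translate([1957, 360, 392]) cube([60, 946, 22]);
translate([2117, 360, 392]) cube([60, 946, 22]);
translate([2277, 360, 392]) cube([60, 946, 22]);


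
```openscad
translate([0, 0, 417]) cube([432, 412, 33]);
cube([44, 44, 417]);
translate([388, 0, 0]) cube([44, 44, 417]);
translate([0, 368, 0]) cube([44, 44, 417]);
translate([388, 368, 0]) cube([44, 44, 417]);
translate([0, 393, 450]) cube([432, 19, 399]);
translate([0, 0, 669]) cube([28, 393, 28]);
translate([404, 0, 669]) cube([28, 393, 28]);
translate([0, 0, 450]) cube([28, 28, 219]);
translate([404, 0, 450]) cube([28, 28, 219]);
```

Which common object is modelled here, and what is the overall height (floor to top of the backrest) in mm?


A chair. The overall height is 849 mm.

A slab on four corner posts with a tall panel at the back — a chair. The seat slab sits at z = 417 with thickness 33, and the 399 mm backrest starts at the seat top, so the overall height is 417 + 33 + 399 = 849 mm.


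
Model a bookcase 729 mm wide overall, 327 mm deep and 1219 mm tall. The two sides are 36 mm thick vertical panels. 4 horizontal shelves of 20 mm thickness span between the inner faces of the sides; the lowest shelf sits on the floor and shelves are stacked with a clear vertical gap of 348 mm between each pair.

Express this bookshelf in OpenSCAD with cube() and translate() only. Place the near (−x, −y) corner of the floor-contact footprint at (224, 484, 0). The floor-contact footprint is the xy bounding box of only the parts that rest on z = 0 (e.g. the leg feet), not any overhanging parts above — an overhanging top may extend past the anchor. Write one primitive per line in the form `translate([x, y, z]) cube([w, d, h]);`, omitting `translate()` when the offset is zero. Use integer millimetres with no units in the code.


translate([224, 484, 0]) cube([36, 327, 1219]);
translate([917, 484, 0]) cube([36, 327, 1219]);
translate([260, 484, 0]) cube([657, 327, 20]);
translate([260, 484, 368]) cube([657, 327, 20]);
translate([260, 484, 736]) cube([657, 327, 20]);
translate([260, 484, 1104]) cube([657, 327, 20]);


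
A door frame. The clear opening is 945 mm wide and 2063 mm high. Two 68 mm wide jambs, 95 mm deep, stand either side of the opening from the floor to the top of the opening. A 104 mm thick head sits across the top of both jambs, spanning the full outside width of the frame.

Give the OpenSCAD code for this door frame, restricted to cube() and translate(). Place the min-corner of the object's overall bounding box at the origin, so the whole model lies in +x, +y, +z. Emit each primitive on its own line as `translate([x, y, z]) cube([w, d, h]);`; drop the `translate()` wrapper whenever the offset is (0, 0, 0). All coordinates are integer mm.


cube([68, 95, 2063]);
translate([1013, 0, 0]) cube([68, 95, 2063]);
translate([0, 0, 2063]) cube([1081, 95, 104]);


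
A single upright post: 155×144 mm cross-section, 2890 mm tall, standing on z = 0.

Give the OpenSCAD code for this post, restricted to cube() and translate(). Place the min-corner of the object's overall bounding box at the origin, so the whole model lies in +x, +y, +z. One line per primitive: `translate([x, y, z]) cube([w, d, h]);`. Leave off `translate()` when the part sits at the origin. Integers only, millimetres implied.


cube([155, 144, 2890]);


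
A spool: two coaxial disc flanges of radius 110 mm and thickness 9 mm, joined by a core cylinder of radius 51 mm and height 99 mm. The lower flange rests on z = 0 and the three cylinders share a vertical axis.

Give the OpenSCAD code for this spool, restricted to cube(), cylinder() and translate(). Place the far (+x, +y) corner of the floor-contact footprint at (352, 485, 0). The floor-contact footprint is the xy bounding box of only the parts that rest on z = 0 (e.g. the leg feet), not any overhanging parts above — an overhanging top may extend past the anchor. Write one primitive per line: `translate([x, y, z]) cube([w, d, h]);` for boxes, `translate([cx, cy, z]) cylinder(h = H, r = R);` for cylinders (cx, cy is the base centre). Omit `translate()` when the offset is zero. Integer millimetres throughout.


translate([242, 375, 0]) cylinder(h = 9, r = 110);
translate([242, 375, 9]) cylinder(h = 99, r = 51);
translate([242, 375, 108]) cylinder(h = 9, r = 110);


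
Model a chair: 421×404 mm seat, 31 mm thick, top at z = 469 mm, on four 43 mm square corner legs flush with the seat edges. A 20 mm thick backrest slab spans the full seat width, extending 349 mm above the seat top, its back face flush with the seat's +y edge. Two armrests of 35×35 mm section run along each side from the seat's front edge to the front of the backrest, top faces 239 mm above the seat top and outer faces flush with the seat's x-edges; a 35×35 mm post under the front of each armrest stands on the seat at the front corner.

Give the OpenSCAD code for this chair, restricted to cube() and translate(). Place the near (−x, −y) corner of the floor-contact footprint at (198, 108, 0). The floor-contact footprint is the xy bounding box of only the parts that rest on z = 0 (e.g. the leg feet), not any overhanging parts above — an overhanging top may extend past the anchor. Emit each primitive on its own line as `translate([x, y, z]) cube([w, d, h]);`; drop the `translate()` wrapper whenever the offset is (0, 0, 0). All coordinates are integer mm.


translate([198, 108, 438]) cube([421, 404, 31]);
translate([198, 108, 0]) cube([43, 43, 438]);
translate([576, 108, 0]) cube([43, 43, 438]);
translate([198, 469, 0]) cube([43, 43, 438]);
translate([576, 469, 0]) cube([43, 43, 438]);
translate([198, 492, 469]) cube([421, 20, 349]);
translate([198, 108, 673]) cube([35, 384, 35]);
translate([584, 108, 673]) cube([35, 384, 35]);
translate([198, 108, 469]) cube([35, 35, 204]);
translate([584, 108, 469]) cube([35, 35, 204]);


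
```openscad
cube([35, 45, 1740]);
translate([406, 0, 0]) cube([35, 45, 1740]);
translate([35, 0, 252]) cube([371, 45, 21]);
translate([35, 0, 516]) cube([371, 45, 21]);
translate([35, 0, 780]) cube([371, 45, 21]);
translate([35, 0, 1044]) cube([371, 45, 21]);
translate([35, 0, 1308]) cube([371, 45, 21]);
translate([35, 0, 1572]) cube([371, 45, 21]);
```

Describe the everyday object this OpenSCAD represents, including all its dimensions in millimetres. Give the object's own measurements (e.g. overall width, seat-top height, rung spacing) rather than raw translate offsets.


A straight ladder. Two 35×45 mm vertical rails, 1740 mm tall, stand 441 mm apart (outside-to-outside) with their front faces coplanar on the −y side. 6 rungs, each 45 mm deep and 21 mm tall, span between the inner faces of the rails, front faces flush with the rails. The lowest rung's underside is at z = 252 mm and rungs are spaced 264 mm apart (underside to underside).


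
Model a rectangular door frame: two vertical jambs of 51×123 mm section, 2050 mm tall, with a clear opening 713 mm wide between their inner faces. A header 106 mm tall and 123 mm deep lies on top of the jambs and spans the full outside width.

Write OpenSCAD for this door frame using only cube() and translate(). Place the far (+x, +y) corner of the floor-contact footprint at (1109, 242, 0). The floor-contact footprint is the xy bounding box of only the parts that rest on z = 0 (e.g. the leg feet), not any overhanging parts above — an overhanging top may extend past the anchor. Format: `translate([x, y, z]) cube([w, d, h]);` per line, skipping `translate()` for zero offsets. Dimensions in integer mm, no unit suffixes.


translate([294, 119, 0]) cube([51, 123, 2050]);
translate([1058, 119, 0]) cube([51, 123, 2050]);
translate([294, 119, 2050]) cube([815, 123, 106]);


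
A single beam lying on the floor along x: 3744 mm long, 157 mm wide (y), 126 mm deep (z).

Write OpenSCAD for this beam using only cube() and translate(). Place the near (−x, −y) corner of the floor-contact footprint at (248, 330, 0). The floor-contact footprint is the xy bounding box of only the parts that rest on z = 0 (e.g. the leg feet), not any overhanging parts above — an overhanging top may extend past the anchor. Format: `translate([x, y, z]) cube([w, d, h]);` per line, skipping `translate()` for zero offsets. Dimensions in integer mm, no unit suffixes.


translate([248, 330, 0]) cube([3744, 157, 126]);


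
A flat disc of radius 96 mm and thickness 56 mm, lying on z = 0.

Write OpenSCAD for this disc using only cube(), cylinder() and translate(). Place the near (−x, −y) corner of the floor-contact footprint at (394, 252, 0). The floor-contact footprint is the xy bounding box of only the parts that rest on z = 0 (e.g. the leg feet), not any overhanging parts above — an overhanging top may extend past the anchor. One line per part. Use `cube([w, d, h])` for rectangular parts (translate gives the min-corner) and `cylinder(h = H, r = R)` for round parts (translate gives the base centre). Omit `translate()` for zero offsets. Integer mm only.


translate([490, 348, 0]) cylinder(h = 56, r = 96);


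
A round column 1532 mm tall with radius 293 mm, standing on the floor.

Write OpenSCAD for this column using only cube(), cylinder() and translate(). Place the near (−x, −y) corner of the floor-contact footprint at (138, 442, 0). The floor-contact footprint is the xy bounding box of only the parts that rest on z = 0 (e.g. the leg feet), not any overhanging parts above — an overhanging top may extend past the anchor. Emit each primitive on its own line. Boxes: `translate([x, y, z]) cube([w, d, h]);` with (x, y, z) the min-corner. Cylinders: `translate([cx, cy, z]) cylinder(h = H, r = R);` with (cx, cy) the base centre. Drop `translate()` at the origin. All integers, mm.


translate([431, 735, 0]) cylinder(h = 1532, r = 293);


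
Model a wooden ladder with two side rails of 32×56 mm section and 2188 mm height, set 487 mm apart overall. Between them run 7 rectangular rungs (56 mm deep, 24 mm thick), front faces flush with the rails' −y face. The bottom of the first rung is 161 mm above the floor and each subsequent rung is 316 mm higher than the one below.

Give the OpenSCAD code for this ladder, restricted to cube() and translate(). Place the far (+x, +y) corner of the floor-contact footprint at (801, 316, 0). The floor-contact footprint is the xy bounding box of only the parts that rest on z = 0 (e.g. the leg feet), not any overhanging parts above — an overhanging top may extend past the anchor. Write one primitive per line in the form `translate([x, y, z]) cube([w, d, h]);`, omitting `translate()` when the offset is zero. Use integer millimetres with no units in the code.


translate([314, 260, 0]) cube([32, 56, 2188]);
translate([769, 260, 0]) cube([32, 56, 2188]);
translate([346, 260, 161]) cube([423, 56, 24]);
translate([346, 260, 477]) cube([423, 56, 24]);
translate([346, 260, 793]) cube([423, 56, 24]);
translate([346, 260, 1109]) cube([423, 56, 24]);
translate([346, 260, 1425]) cube([423, 56, 24]);
translate([346, 260, 1741]) cube([423, 56, 24]);
translate([346, 260, 2057]) cube([423, 56, 24]);


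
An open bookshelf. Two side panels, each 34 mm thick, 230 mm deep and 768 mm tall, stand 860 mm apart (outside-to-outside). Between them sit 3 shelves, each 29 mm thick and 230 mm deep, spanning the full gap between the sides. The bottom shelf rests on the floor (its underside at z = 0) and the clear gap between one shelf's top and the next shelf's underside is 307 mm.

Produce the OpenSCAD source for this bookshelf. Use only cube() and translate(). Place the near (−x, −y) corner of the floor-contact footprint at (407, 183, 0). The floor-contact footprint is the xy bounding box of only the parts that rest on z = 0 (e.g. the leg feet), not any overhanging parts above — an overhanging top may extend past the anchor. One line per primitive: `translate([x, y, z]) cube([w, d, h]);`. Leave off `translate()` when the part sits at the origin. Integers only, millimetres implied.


translate([407, 183, 0]) cube([34, 230, 768]);
translate([1233, 183, 0]) cube([34, 230, 768]);
translate([441, 183, 0]) cube([792, 230, 29]);
translate([441, 183, 336]) cube([792, 230, 29]);
translate([441, 183, 672]) cube([792, 230, 29]);


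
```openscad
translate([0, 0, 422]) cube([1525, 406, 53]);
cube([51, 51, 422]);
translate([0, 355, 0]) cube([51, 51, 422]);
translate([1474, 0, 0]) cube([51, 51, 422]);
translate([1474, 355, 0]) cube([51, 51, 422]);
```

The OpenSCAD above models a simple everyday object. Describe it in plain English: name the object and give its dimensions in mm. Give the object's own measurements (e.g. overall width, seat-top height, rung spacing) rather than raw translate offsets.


A bench: a 1525×406 mm seat slab, 53 mm thick, top at z = 475 mm, on four 51×51 mm square legs flush with the seat corners and standing on z = 0.


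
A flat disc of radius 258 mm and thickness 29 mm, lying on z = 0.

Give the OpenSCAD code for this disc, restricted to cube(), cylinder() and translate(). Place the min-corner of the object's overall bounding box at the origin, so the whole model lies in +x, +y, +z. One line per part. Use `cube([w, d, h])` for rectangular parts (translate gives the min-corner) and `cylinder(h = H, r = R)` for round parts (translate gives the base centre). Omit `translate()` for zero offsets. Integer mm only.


translate([258, 258, 0]) cylinder(h = 29, r = 258);


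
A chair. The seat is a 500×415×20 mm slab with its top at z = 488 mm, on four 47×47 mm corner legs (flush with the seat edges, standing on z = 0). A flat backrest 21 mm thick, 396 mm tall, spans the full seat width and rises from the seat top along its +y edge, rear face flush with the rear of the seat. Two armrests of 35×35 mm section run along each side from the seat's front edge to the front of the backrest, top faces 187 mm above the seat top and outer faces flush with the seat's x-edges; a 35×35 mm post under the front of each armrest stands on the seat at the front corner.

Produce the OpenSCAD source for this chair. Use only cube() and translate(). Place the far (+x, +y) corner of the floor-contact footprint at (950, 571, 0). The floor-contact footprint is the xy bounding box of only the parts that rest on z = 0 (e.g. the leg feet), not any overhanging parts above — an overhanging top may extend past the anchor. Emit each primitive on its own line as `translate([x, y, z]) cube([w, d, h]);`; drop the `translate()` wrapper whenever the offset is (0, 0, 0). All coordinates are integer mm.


translate([450, 156, 468]) cube([500, 415, 20]);
translate([450, 156, 0]) cube([47, 47, 468]);
translate([903, 156, 0]) cube([47, 47, 468]);
translate([450, 524, 0]) cube([47, 47, 468]);
translate([903, 524, 0]) cube([47, 47, 468]);
translate([450, 550, 488]) cube([500, 21, 396]);
translate([450, 156, 640]) cube([35, 394, 35]);
translate([915, 156, 640]) cube([35, 394, 35]);
translate([450, 156, 488]) cube([35, 35, 152]);
translate([915, 156, 488]) cube([35, 35, 152]);


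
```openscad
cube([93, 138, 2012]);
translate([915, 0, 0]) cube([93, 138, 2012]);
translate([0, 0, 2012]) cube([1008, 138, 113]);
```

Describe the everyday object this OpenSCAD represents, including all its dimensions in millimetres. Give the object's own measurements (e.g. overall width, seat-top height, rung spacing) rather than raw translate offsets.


A door frame. The clear opening is 822 mm wide and 2012 mm high. Two 93 mm wide jambs, 138 mm deep, stand either side of the opening from the floor to the top of the opening. A 113 mm thick head sits across the top of both jambs, spanning the full outside width of the frame.


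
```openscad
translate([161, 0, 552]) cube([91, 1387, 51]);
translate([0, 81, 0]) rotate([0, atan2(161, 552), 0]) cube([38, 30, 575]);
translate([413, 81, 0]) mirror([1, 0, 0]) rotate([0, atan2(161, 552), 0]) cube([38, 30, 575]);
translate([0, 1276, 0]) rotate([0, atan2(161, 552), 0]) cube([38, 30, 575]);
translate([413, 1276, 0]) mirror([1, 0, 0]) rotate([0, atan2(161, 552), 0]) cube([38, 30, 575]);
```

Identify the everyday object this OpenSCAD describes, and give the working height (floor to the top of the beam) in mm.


A sawhorse. The overall height is 603 mm.

A beam across two mirrored pairs of raked legs — a sawhorse. The beam's underside is at z = 552 (matching the legs' vertical rise in atan2(161, 552)) and the beam is 51 mm tall, so its top is at 552 + 51 = 603 mm. The raked legs top out at the beam's underside, so that is the highest point.


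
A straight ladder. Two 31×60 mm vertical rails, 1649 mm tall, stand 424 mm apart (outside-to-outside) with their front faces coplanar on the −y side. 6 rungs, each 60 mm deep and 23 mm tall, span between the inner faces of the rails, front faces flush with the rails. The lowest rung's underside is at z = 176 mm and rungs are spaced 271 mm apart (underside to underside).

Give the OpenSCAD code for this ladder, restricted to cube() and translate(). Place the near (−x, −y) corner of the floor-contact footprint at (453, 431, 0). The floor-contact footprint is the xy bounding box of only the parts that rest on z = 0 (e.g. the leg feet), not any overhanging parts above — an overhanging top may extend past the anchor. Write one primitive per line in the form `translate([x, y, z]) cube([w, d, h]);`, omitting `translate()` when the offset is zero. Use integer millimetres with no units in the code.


// rung span = 424 - 2*31 = 362
// rung[k] z = 176 + k*271
translate([453, 431, 0]) cube([31, 60, 1649]);
translate([846, 431, 0]) cube([31, 60, 1649]);
translate([484, 431, 176]) cube([362, 60, 23]);
translate([484, 431, 447]) cube([362, 60, 23]);
translate([484, 431, 718]) cube([362, 60, 23]);
translate([484, 431, 989]) cube([362, 60, 23]);
translate([484, 431, 1260]) cube([362, 60, 23]);
translate([484, 431, 1531]) cube([362, 60, 23]);


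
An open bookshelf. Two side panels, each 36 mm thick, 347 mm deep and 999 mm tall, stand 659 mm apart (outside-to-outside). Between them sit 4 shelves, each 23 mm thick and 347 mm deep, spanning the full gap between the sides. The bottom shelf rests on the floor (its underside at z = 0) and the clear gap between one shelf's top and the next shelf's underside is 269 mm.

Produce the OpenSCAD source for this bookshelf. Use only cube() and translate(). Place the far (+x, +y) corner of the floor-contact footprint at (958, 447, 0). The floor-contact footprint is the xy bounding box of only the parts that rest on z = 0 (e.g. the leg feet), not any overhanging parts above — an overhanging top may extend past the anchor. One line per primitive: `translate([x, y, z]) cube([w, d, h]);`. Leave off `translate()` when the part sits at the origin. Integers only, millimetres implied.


translate([299, 100, 0]) cube([36, 347, 999]);
translate([922, 100, 0]) cube([36, 347, 999]);
translate([335, 100, 0]) cube([587, 347, 23]);
translate([335, 100, 292]) cube([587, 347, 23]);
translate([335, 100, 584]) cube([587, 347, 23]);
translate([335, 100, 876]) cube([587, 347, 23]);


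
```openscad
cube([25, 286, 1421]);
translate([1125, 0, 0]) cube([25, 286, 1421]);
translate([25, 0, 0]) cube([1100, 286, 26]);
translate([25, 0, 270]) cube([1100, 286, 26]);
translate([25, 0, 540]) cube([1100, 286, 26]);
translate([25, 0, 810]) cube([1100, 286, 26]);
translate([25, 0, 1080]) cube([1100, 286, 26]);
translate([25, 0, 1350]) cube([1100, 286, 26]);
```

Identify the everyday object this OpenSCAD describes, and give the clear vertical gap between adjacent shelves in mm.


A bookshelf. The clear shelf gap is 244 mm.

Two tall side panels with 6 horizontal boards between them — a bookshelf. The first two shelf undersides are at z = 0 and z = 270; with shelf thickness 26, the clear gap is 270 − 0 − 26 = 244 mm.


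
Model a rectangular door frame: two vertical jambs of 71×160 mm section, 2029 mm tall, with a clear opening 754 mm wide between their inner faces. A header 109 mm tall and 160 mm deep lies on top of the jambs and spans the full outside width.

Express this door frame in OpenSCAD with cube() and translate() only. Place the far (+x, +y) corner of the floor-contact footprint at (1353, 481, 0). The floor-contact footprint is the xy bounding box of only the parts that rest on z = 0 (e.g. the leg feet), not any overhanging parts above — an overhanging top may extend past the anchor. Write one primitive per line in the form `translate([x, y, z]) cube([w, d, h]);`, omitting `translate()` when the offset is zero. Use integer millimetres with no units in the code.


translate([457, 321, 0]) cube([71, 160, 2029]);
translate([1282, 321, 0]) cube([71, 160, 2029]);
translate([457, 321, 2029]) cube([896, 160, 109]);
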